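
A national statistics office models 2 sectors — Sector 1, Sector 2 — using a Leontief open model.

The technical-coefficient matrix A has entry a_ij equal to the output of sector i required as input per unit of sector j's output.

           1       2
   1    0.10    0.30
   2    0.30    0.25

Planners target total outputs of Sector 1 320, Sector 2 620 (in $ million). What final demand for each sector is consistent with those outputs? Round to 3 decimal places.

d_1 = 102.000, d_2 = 369.000

I − A =
  [   0.90    -0.30]
  [  -0.30     0.75]
d = (I − A) x:
  d_1 = (+0.90)·320 + (-0.30)·620 = 102.000
  d_2 = (-0.30)·320 + (+0.75)·620 = 369.000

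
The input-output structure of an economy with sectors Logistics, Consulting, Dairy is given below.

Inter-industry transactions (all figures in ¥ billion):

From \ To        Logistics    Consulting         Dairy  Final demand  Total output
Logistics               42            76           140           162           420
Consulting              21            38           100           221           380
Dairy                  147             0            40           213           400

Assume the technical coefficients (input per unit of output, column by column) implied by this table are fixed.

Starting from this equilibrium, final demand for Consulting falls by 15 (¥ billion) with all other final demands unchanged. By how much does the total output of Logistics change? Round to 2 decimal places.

Δx_L = -4.56

Technical coefficients a_ij = z_ij / X_j:
  a_LL = 42/420 = 0.10, a_CL = 21/420 = 0.05, a_DL = 147/420 = 0.35
  a_LC = 76/380 = 0.20, a_CC = 38/380 = 0.10, a_DC = 0/380 = 0.00
  a_LD = 140/400 = 0.35, a_CD = 100/400 = 0.25, a_DD = 40/400 = 0.10
I − A =
  [   0.90    -0.20    -0.35]
  [  -0.05     0.90    -0.25]
  [  -0.35     0.00     0.90]
Cofactors of I−A, C_ij = (−1)^(i+j)·(minor ij) (rows/columns in the sector order above):
  C_11 = (0.90)(0.90) − (-0.25)(0.00) = 0.8100
  C_12 = −[(-0.05)(0.90) − (-0.25)(-0.35)] = 0.1325
  C_13 = (-0.05)(0.00) − (0.90)(-0.35) = 0.3150
  C_21 = −[(-0.20)(0.90) − (-0.35)(0.00)] = 0.1800
  C_22 = (0.90)(0.90) − (-0.35)(-0.35) = 0.6875
  C_23 = −[(0.90)(0.00) − (-0.20)(-0.35)] = 0.0700
  C_31 = (-0.20)(-0.25) − (-0.35)(0.90) = 0.3650
  C_32 = −[(0.90)(-0.25) − (-0.35)(-0.05)] = 0.2425
  C_33 = (0.90)(0.90) − (-0.20)(-0.05) = 0.8000
det(I−A) = Σ_j (I−A)_1j·C_1j = (0.90)(0.8100) + (-0.20)(0.1325) + (-0.35)(0.3150) = 0.59225
adj(I−A) = Cᵀ =
  [ 0.8100   0.1800   0.3650]
  [ 0.1325   0.6875   0.2425]
  [ 0.3150   0.0700   0.8000]
(I − A)⁻¹ = adj(I−A) / det(I−A) ≈
  [   1.3677     0.3039     0.6163]
  [   0.2237     1.1608     0.4095]
  [   0.5319     0.1182     1.3508]
Δx = (I − A)⁻¹ Δd with Δd having -15 in the Consulting component and 0 elsewhere.
So Δx_L = L_LC · (-15), where L_LC = adj(I−A)_LC / det(I−A) = 0.1800 / 0.59225.
Δx_L = 0.1800 × (-15) / 0.59225 = -2.70 / 0.59225 ≈ -4.56.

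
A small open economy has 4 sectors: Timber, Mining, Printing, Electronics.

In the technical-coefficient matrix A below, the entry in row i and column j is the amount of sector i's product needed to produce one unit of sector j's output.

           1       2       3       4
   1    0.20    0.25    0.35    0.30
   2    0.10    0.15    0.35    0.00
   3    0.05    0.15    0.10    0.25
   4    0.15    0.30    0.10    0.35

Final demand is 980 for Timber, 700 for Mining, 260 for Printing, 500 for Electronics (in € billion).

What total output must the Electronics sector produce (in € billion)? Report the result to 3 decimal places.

I − A =
  [   0.80    -0.25    -0.35    -0.30]
  [  -0.10     0.85    -0.35     0.00]
  [  -0.05    -0.15     0.90    -0.25]
  [  -0.15    -0.30    -0.10     0.65]
Compute the cofactors C_ij = (−1)^(i+j)·(3×3 minor ij) of I−A; the adjugate is their transpose:
adj(I−A) = Cᵀ =
  [ 0.415625   0.285875   0.307250   0.310000]
  [ 0.080500   0.381500   0.192000   0.111000]
  [ 0.076750   0.153250   0.378500   0.181000]
  [ 0.144875   0.265625   0.217750   0.523000]
det(I−A) = Σ_j (I−A)_1j·C_1j = (0.80)(0.415625) + (-0.25)(0.080500) + (-0.35)(0.076750) + (-0.30)(0.144875) = 0.24205
(I − A)⁻¹ = adj(I−A) / det(I−A) ≈
  [   1.7171     1.1811     1.2694     1.2807]
  [   0.3326     1.5761     0.7932     0.4586]
  [   0.3171     0.6331     1.5637     0.7478]
  [   0.5985     1.0974     0.8996     2.1607]
x = (I − A)⁻¹ d = adj(I−A)·d / det(I−A), with det(I−A) = 0.24205:
  x_1 = (0.415625·980 + 0.285875·700 + 0.307250·260 + 0.310000·500) / 0.24205 = 842.31 / 0.24205 ≈ 3479.901
  x_2 = (0.080500·980 + 0.381500·700 + 0.192000·260 + 0.111000·500) / 0.24205 = 451.36 / 0.24205 ≈ 1864.739
  x_3 = (0.076750·980 + 0.153250·700 + 0.378500·260 + 0.181000·500) / 0.24205 = 371.40 / 0.24205 ≈ 1534.394
  x_4 = (0.144875·980 + 0.265625·700 + 0.217750·260 + 0.523000·500) / 0.24205 = 646.03 / 0.24205 ≈ 2668.994

x_4 = 2668.994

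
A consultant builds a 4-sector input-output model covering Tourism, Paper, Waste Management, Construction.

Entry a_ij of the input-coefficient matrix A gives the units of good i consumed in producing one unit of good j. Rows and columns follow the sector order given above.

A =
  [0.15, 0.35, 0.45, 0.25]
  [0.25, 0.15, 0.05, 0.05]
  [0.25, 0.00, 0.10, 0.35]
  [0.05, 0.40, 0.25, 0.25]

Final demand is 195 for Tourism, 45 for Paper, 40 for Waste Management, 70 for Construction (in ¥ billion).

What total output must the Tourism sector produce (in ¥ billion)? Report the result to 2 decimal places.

x_T = 707.63

I − A =
  [   0.85    -0.35    -0.45    -0.25]
  [  -0.25     0.85    -0.05    -0.05]
  [  -0.25     0.00     0.90    -0.35]
  [  -0.05    -0.40    -0.25     0.75]
Compute the cofactors C_ij = (−1)^(i+j)·(3×3 minor ij) of I−A; the adjugate is their transpose:
adj(I−A) = Cᵀ =
  [ 0.474375   0.358625   0.353500   0.347000]
  [ 0.162500   0.380250   0.143000   0.146250]
  [ 0.204250   0.215750   0.422750   0.279750]
  [ 0.186375   0.298625   0.240750   0.471500]
det(I−A) = Σ_j (I−A)_1j·C_1j = (0.85)(0.474375) + (-0.35)(0.162500) + (-0.45)(0.204250) + (-0.25)(0.186375) = 0.2078375
(I − A)⁻¹ = adj(I−A) / det(I−A) ≈
  [   2.2824     1.7255     1.7008     1.6696]
  [   0.7819     1.8296     0.6880     0.7037]
  [   0.9827     1.0381     2.0340     1.3460]
  [   0.8967     1.4368     1.1584     2.2686]
x = (I − A)⁻¹ d = adj(I−A)·d / det(I−A), with det(I−A) = 0.2078375:
  x_T = (0.474375·195 + 0.358625·45 + 0.353500·40 + 0.347000·70) / 0.2078375 = 147.07125 / 0.2078375 ≈ 707.63
  x_P = (0.162500·195 + 0.380250·45 + 0.143000·40 + 0.146250·70) / 0.2078375 = 64.75625 / 0.2078375 ≈ 311.57
  x_W = (0.204250·195 + 0.215750·45 + 0.422750·40 + 0.279750·70) / 0.2078375 = 86.03 / 0.2078375 ≈ 413.93
  x_C = (0.186375·195 + 0.298625·45 + 0.240750·40 + 0.471500·70) / 0.2078375 = 92.41625 / 0.2078375 ≈ 444.66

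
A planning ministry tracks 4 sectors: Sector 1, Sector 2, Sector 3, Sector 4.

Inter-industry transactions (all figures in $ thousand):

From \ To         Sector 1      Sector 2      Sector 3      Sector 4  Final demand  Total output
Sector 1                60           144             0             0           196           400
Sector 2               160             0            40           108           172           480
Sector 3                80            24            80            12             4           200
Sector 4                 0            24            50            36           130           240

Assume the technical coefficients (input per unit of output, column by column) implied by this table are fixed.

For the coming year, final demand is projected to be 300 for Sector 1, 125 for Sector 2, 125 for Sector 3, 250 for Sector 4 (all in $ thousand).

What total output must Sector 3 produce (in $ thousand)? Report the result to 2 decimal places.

x_3 = 502.71

Technical coefficients a_ij = z_ij / X_j:
  a_11 = 60/400 = 0.15, a_21 = 160/400 = 0.40, a_31 = 80/400 = 0.20, a_41 = 0/400 = 0.00
  a_12 = 144/480 = 0.30, a_22 = 0/480 = 0.00, a_32 = 24/480 = 0.05, a_42 = 24/480 = 0.05
  a_13 = 0/200 = 0.00, a_23 = 40/200 = 0.20, a_33 = 80/200 = 0.40, a_43 = 50/200 = 0.25
  a_14 = 0/240 = 0.00, a_24 = 108/240 = 0.45, a_34 = 12/240 = 0.05, a_44 = 36/240 = 0.15
I − A =
  [   0.85    -0.30     0.00     0.00]
  [  -0.40     1.00    -0.20    -0.45]
  [  -0.20    -0.05     0.60    -0.05]
  [   0.00    -0.05    -0.25     0.85]
Compute the cofactors C_ij = (−1)^(i+j)·(3×3 minor ij) of I−A; the adjugate is their transpose:
adj(I−A) = Cᵀ =
  [ 0.469375   0.149250   0.084750   0.084000]
  [ 0.255500   0.422875   0.240125   0.238000]
  [ 0.183500   0.089250   0.601375   0.082625]
  [ 0.069000   0.051125   0.191000   0.417500]
det(I−A) = Σ_j (I−A)_1j·C_1j = (0.85)(0.469375) + (-0.30)(0.255500) + (0.00)(0.183500) + (0.00)(0.069000) = 0.32231875
(I − A)⁻¹ = adj(I−A) / det(I−A) ≈
  [   1.4562     0.4631     0.2629     0.2606]
  [   0.7927     1.3120     0.7450     0.7384]
  [   0.5693     0.2769     1.8658     0.2563]
  [   0.2141     0.1586     0.5926     1.2953]
x = (I − A)⁻¹ d = adj(I−A)·d / det(I−A), with det(I−A) = 0.32231875:
  x_1 = (0.469375·300 + 0.149250·125 + 0.084750·125 + 0.084000·250) / 0.32231875 = 191.0625 / 0.32231875 ≈ 592.78
  x_2 = (0.255500·300 + 0.422875·125 + 0.240125·125 + 0.238000·250) / 0.32231875 = 219.025 / 0.32231875 ≈ 679.53
  x_3 = (0.183500·300 + 0.089250·125 + 0.601375·125 + 0.082625·250) / 0.32231875 = 162.034375 / 0.32231875 ≈ 502.71
  x_4 = (0.069000·300 + 0.051125·125 + 0.191000·125 + 0.417500·250) / 0.32231875 = 155.340625 / 0.32231875 ≈ 481.95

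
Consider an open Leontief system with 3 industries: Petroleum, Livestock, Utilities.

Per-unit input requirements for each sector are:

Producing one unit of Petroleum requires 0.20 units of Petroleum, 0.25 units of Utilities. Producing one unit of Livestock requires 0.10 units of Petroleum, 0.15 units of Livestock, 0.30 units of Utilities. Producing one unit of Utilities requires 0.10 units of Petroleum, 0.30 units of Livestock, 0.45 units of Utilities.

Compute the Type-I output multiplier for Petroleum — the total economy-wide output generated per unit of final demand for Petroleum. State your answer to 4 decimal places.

I − A =
  [   0.80    -0.10    -0.10]
  [   0.00     0.85    -0.30]
  [  -0.25    -0.30     0.55]
Cofactors of I−A, C_ij = (−1)^(i+j)·(minor ij) (rows/columns in the sector order above):
  C_11 = (0.85)(0.55) − (-0.30)(-0.30) = 0.3775
  C_12 = −[(0.00)(0.55) − (-0.30)(-0.25)] = 0.0750
  C_13 = (0.00)(-0.30) − (0.85)(-0.25) = 0.2125
  C_21 = −[(-0.10)(0.55) − (-0.10)(-0.30)] = 0.0850
  C_22 = (0.80)(0.55) − (-0.10)(-0.25) = 0.4150
  C_23 = −[(0.80)(-0.30) − (-0.10)(-0.25)] = 0.2650
  C_31 = (-0.10)(-0.30) − (-0.10)(0.85) = 0.1150
  C_32 = −[(0.80)(-0.30) − (-0.10)(0.00)] = 0.2400
  C_33 = (0.80)(0.85) − (-0.10)(0.00) = 0.6800
det(I−A) = Σ_j (I−A)_1j·C_1j = (0.80)(0.3775) + (-0.10)(0.0750) + (-0.10)(0.2125) = 0.27325
adj(I−A) = Cᵀ =
  [ 0.3775   0.0850   0.1150]
  [ 0.0750   0.4150   0.2400]
  [ 0.2125   0.2650   0.6800]
(I − A)⁻¹ = adj(I−A) / det(I−A) ≈
  [   1.38152     0.31107     0.42086]
  [   0.27447     1.51876     0.87832]
  [   0.77768     0.96981     2.48856]
The output multiplier for sector j is the column-j sum of the Leontief inverse (I − A)⁻¹ = adj(I−A) / det(I−A).
Column P of adj(I−A): (0.3775, 0.0750, 0.2125); det(I−A) = 0.27325.
m_P = (0.3775 + 0.0750 + 0.2125) / 0.27325 = 0.665 / 0.27325 ≈ 2.4337.

m_P = 2.4337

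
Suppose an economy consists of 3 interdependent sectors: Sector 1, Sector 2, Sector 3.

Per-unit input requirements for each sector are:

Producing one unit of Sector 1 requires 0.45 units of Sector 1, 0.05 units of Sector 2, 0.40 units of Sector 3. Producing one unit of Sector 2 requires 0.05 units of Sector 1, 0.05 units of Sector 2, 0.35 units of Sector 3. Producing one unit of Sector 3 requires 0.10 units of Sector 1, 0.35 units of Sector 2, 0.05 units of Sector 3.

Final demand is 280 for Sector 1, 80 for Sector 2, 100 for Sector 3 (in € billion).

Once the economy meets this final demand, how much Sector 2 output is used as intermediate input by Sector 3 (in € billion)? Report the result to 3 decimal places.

I − A =
  [   0.55    -0.05    -0.10]
  [  -0.05     0.95    -0.35]
  [  -0.40    -0.35     0.95]
Cofactors of I−A, C_ij = (−1)^(i+j)·(minor ij) (rows/columns in the sector order above):
  C_11 = (0.95)(0.95) − (-0.35)(-0.35) = 0.7800
  C_12 = −[(-0.05)(0.95) − (-0.35)(-0.40)] = 0.1875
  C_13 = (-0.05)(-0.35) − (0.95)(-0.40) = 0.3975
  C_21 = −[(-0.05)(0.95) − (-0.10)(-0.35)] = 0.0825
  C_22 = (0.55)(0.95) − (-0.10)(-0.40) = 0.4825
  C_23 = −[(0.55)(-0.35) − (-0.05)(-0.40)] = 0.2125
  C_31 = (-0.05)(-0.35) − (-0.10)(0.95) = 0.1125
  C_32 = −[(0.55)(-0.35) − (-0.10)(-0.05)] = 0.1975
  C_33 = (0.55)(0.95) − (-0.05)(-0.05) = 0.5200
det(I−A) = Σ_j (I−A)_1j·C_1j = (0.55)(0.7800) + (-0.05)(0.1875) + (-0.10)(0.3975) = 0.379875
adj(I−A) = Cᵀ =
  [ 0.7800   0.0825   0.1125]
  [ 0.1875   0.4825   0.1975]
  [ 0.3975   0.2125   0.5200]
(I − A)⁻¹ = adj(I−A) / det(I−A) ≈
  [   2.0533     0.2172     0.2962]
  [   0.4936     1.2702     0.5199]
  [   1.0464     0.5594     1.3689]
First solve x = (I − A)⁻¹ d = adj(I−A)·d / det(I−A); in particular x_3 = (0.3975·280 + 0.2125·80 + 0.5200·100) / 0.379875 = 180.30 / 0.379875 ≈ 474.62981.
Intermediate flow from 2 to 3: z_23 = a_23 · x_3 = 0.35 × 180.30 / 0.379875 = 63.105 / 0.379875 ≈ 166.120.

z_23 = 166.120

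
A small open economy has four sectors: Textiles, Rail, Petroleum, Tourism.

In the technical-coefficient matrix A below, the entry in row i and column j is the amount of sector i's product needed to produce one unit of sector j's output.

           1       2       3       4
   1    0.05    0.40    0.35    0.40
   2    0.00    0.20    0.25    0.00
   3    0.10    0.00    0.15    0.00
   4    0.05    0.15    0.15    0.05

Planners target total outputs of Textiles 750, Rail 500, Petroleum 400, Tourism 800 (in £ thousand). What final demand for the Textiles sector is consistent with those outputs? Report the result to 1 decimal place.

d_1 = 52.5

I − A =
  [   0.95    -0.40    -0.35    -0.40]
  [   0.00     0.80    -0.25     0.00]
  [  -0.10     0.00     0.85     0.00]
  [  -0.05    -0.15    -0.15     0.95]
d = (I − A) x:
  d_1 = (+0.95)·750 + (-0.40)·500 + (-0.35)·400 + (-0.40)·800 = 52.5
  d_2 = (+0.00)·750 + (+0.80)·500 + (-0.25)·400 + (+0.00)·800 = 300.0
  d_3 = (-0.10)·750 + (+0.00)·500 + (+0.85)·400 + (+0.00)·800 = 265.0
  d_4 = (-0.05)·750 + (-0.15)·500 + (-0.15)·400 + (+0.95)·800 = 587.5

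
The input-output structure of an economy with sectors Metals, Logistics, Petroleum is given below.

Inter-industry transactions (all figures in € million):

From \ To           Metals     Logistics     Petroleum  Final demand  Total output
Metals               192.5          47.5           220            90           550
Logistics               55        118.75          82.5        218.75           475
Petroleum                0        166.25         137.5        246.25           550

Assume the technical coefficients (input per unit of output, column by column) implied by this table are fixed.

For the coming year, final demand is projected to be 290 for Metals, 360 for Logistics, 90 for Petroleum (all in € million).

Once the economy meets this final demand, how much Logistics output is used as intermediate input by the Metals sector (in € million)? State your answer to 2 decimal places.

z_LM = 81.82

Technical coefficients a_ij = z_ij / X_j:
  a_MM = 192.5/550 = 0.35, a_LM = 55/550 = 0.10, a_PM = 0/550 = 0.00
  a_ML = 47.5/475 = 0.10, a_LL = 118.75/475 = 0.25, a_PL = 166.25/475 = 0.35
  a_MP = 220/550 = 0.40, a_LP = 82.5/550 = 0.15, a_PP = 137.5/550 = 0.25
I − A =
  [   0.65    -0.10    -0.40]
  [  -0.10     0.75    -0.15]
  [   0.00    -0.35     0.75]
Cofactors of I−A, C_ij = (−1)^(i+j)·(minor ij) (rows/columns in the sector order above):
  C_11 = (0.75)(0.75) − (-0.15)(-0.35) = 0.5100
  C_12 = −[(-0.10)(0.75) − (-0.15)(0.00)] = 0.0750
  C_13 = (-0.10)(-0.35) − (0.75)(0.00) = 0.0350
  C_21 = −[(-0.10)(0.75) − (-0.40)(-0.35)] = 0.2150
  C_22 = (0.65)(0.75) − (-0.40)(0.00) = 0.4875
  C_23 = −[(0.65)(-0.35) − (-0.10)(0.00)] = 0.2275
  C_31 = (-0.10)(-0.15) − (-0.40)(0.75) = 0.3150
  C_32 = −[(0.65)(-0.15) − (-0.40)(-0.10)] = 0.1375
  C_33 = (0.65)(0.75) − (-0.10)(-0.10) = 0.4775
det(I−A) = Σ_j (I−A)_1j·C_1j = (0.65)(0.5100) + (-0.10)(0.0750) + (-0.40)(0.0350) = 0.3100
adj(I−A) = Cᵀ =
  [ 0.5100   0.2150   0.3150]
  [ 0.0750   0.4875   0.1375]
  [ 0.0350   0.2275   0.4775]
(I − A)⁻¹ = adj(I−A) / det(I−A) ≈
  [   1.6452     0.6935     1.0161]
  [   0.2419     1.5726     0.4435]
  [   0.1129     0.7339     1.5403]
First solve x = (I − A)⁻¹ d = adj(I−A)·d / det(I−A); in particular x_M = (0.5100·290 + 0.2150·360 + 0.3150·90) / 0.3100 = 253.65 / 0.3100 ≈ 818.2258.
Intermediate flow from L to M: z_LM = a_LM · x_M = 0.10 × 253.65 / 0.3100 = 25.365 / 0.3100 ≈ 81.82.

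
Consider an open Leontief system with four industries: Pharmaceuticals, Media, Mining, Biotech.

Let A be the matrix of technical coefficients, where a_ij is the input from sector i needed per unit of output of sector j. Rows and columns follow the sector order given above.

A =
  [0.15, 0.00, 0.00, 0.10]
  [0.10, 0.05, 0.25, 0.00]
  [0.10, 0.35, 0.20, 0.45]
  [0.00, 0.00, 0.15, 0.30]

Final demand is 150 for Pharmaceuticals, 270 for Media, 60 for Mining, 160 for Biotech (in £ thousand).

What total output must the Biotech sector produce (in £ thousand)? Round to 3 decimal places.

I − A =
  [   0.85     0.00     0.00    -0.10]
  [  -0.10     0.95    -0.25     0.00]
  [  -0.10    -0.35     0.80    -0.45]
  [   0.00     0.00    -0.15     0.70]
Compute the cofactors C_ij = (−1)^(i+j)·(3×3 minor ij) of I−A; the adjugate is their transpose:
adj(I−A) = Cᵀ =
  [ 0.406625   0.005250   0.014250   0.067250]
  [ 0.066750   0.417125   0.150250   0.106125]
  [ 0.091000   0.208250   0.565250   0.376375]
  [ 0.019500   0.044625   0.121125   0.571625]
det(I−A) = Σ_j (I−A)_1j·C_1j = (0.85)(0.406625) + (0.00)(0.066750) + (0.00)(0.091000) + (-0.10)(0.019500) = 0.34368125
(I − A)⁻¹ = adj(I−A) / det(I−A) ≈
  [   1.1831     0.0153     0.0415     0.1957]
  [   0.1942     1.2137     0.4372     0.3088]
  [   0.2648     0.6059     1.6447     1.0951]
  [   0.0567     0.1298     0.3524     1.6632]
x = (I − A)⁻¹ d = adj(I−A)·d / det(I−A), with det(I−A) = 0.34368125:
  x_1 = (0.406625·150 + 0.005250·270 + 0.014250·60 + 0.067250·160) / 0.34368125 = 74.02625 / 0.34368125 ≈ 215.392
  x_2 = (0.066750·150 + 0.417125·270 + 0.150250·60 + 0.106125·160) / 0.34368125 = 148.63125 / 0.34368125 ≈ 432.468
  x_3 = (0.091000·150 + 0.208250·270 + 0.565250·60 + 0.376375·160) / 0.34368125 = 164.0125 / 0.34368125 ≈ 477.223
  x_4 = (0.019500·150 + 0.044625·270 + 0.121125·60 + 0.571625·160) / 0.34368125 = 113.70125 / 0.34368125 ≈ 330.833

x_4 = 330.833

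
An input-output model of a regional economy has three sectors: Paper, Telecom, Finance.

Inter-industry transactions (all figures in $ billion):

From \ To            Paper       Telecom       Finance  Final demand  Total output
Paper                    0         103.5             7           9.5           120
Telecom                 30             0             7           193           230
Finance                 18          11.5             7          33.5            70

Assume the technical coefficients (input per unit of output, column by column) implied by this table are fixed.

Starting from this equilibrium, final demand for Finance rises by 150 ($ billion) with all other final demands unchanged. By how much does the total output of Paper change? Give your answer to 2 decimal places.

Δx_1 = 28.22

Technical coefficients a_ij = z_ij / X_j:
  a_11 = 0/120 = 0.00, a_21 = 30/120 = 0.25, a_31 = 18/120 = 0.15
  a_12 = 103.5/230 = 0.45, a_22 = 0/230 = 0.00, a_32 = 11.5/230 = 0.05
  a_13 = 7/70 = 0.10, a_23 = 7/70 = 0.10, a_33 = 7/70 = 0.10
I − A =
  [   1.00    -0.45    -0.10]
  [  -0.25     1.00    -0.10]
  [  -0.15    -0.05     0.90]
Cofactors of I−A, C_ij = (−1)^(i+j)·(minor ij) (rows/columns in the sector order above):
  C_11 = (1.00)(0.90) − (-0.10)(-0.05) = 0.8950
  C_12 = −[(-0.25)(0.90) − (-0.10)(-0.15)] = 0.2400
  C_13 = (-0.25)(-0.05) − (1.00)(-0.15) = 0.1625
  C_21 = −[(-0.45)(0.90) − (-0.10)(-0.05)] = 0.4100
  C_22 = (1.00)(0.90) − (-0.10)(-0.15) = 0.8850
  C_23 = −[(1.00)(-0.05) − (-0.45)(-0.15)] = 0.1175
  C_31 = (-0.45)(-0.10) − (-0.10)(1.00) = 0.1450
  C_32 = −[(1.00)(-0.10) − (-0.10)(-0.25)] = 0.1250
  C_33 = (1.00)(1.00) − (-0.45)(-0.25) = 0.8875
det(I−A) = Σ_j (I−A)_1j·C_1j = (1.00)(0.8950) + (-0.45)(0.2400) + (-0.10)(0.1625) = 0.77075
adj(I−A) = Cᵀ =
  [ 0.8950   0.4100   0.1450]
  [ 0.2400   0.8850   0.1250]
  [ 0.1625   0.1175   0.8875]
(I − A)⁻¹ = adj(I−A) / det(I−A) ≈
  [   1.1612     0.5319     0.1881]
  [   0.3114     1.1482     0.1622]
  [   0.2108     0.1524     1.1515]
Δx = (I − A)⁻¹ Δd with Δd having +150 in the Finance component and 0 elsewhere.
So Δx_1 = L_13 · (+150), where L_13 = adj(I−A)_13 / det(I−A) = 0.1450 / 0.77075.
Δx_1 = 0.1450 × (+150) / 0.77075 = 21.75 / 0.77075 ≈ 28.22.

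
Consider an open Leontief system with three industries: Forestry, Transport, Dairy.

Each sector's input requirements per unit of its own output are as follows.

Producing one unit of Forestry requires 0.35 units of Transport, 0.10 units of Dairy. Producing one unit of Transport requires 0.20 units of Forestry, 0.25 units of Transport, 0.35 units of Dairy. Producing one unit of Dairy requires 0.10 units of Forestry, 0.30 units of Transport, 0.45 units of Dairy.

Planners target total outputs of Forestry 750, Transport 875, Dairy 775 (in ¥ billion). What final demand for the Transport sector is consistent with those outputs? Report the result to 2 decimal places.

I − A =
  [   1.00    -0.20    -0.10]
  [  -0.35     0.75    -0.30]
  [  -0.10    -0.35     0.55]
d = (I − A) x:
  d_F = (+1.00)·750 + (-0.20)·875 + (-0.10)·775 = 497.50
  d_T = (-0.35)·750 + (+0.75)·875 + (-0.30)·775 = 161.25
  d_D = (-0.10)·750 + (-0.35)·875 + (+0.55)·775 = 45.00

d_T = 161.25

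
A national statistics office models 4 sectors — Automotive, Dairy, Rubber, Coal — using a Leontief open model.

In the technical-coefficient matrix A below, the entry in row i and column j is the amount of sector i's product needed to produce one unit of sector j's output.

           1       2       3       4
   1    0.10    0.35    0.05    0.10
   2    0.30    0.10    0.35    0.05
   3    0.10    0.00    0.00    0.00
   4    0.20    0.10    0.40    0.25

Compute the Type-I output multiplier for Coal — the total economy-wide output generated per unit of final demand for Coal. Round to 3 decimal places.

I − A =
  [   0.90    -0.35    -0.05    -0.10]
  [  -0.30     0.90    -0.35    -0.05]
  [  -0.10     0.00     1.00     0.00]
  [  -0.20    -0.10    -0.40     0.75]
Compute the cofactors C_ij = (−1)^(i+j)·(3×3 minor ij) of I−A; the adjugate is their transpose:
adj(I−A) = Cᵀ =
  [ 0.670000   0.272500   0.171875   0.107500]
  [ 0.263250   0.647250   0.271000   0.078250]
  [ 0.067000   0.027250   0.499750   0.010750]
  [ 0.249500   0.173500   0.348500   0.688250]
det(I−A) = Σ_j (I−A)_1j·C_1j = (0.90)(0.670000) + (-0.35)(0.263250) + (-0.05)(0.067000) + (-0.10)(0.249500) = 0.4825625
(I − A)⁻¹ = adj(I−A) / det(I−A) ≈
  [   1.3884     0.5647     0.3562     0.2228]
  [   0.5455     1.3413     0.5616     0.1622]
  [   0.1388     0.0565     1.0356     0.0223]
  [   0.5170     0.3595     0.7222     1.4262]
The output multiplier for sector j is the column-j sum of the Leontief inverse (I − A)⁻¹ = adj(I−A) / det(I−A).
Column 4 of adj(I−A): (0.107500, 0.078250, 0.010750, 0.688250); det(I−A) = 0.4825625.
m_4 = (0.107500 + 0.078250 + 0.010750 + 0.688250) / 0.4825625 = 0.88475 / 0.4825625 ≈ 1.833.

m_4 = 1.833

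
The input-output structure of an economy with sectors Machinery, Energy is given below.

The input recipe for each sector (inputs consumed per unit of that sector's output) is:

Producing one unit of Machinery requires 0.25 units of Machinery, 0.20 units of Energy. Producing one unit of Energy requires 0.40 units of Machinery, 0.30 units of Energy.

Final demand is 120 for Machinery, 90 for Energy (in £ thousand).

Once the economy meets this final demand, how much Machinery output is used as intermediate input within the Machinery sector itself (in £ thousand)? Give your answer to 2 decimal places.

z_11 = 67.42

I − A =
  [   0.75    -0.40]
  [  -0.20     0.70]
det(I−A) = (0.75)(0.70) − (-0.40)(-0.20) = 0.4450
adj(I−A) = [[0.70, 0.40], [0.20, 0.75]]
(I − A)⁻¹ = adj(I−A) / det(I−A) ≈
  [   1.5730     0.8989]
  [   0.4494     1.6854]
First solve x = (I − A)⁻¹ d = adj(I−A)·d / det(I−A); in particular x_1 = (0.70·120 + 0.40·90) / 0.4450 = 120.00 / 0.4450 ≈ 269.6629.
Intermediate flow from 1 to 1: z_11 = a_11 · x_1 = 0.25 × 120.00 / 0.4450 = 30.00 / 0.4450 ≈ 67.42.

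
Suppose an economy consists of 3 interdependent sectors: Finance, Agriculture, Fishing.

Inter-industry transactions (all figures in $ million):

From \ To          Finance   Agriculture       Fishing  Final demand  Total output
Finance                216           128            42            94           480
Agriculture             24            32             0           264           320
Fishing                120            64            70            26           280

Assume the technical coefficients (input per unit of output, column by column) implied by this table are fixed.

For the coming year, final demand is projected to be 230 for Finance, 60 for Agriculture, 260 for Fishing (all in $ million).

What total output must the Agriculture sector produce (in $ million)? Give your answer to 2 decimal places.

Technical coefficients a_ij = z_ij / X_j:
  a_11 = 216/480 = 0.45, a_21 = 24/480 = 0.05, a_31 = 120/480 = 0.25
  a_12 = 128/320 = 0.40, a_22 = 32/320 = 0.10, a_32 = 64/320 = 0.20
  a_13 = 42/280 = 0.15, a_23 = 0/280 = 0.00, a_33 = 70/280 = 0.25
I − A =
  [   0.55    -0.40    -0.15]
  [  -0.05     0.90     0.00]
  [  -0.25    -0.20     0.75]
Cofactors of I−A, C_ij = (−1)^(i+j)·(minor ij) (rows/columns in the sector order above):
  C_11 = (0.90)(0.75) − (0.00)(-0.20) = 0.6750
  C_12 = −[(-0.05)(0.75) − (0.00)(-0.25)] = 0.0375
  C_13 = (-0.05)(-0.20) − (0.90)(-0.25) = 0.2350
  C_21 = −[(-0.40)(0.75) − (-0.15)(-0.20)] = 0.3300
  C_22 = (0.55)(0.75) − (-0.15)(-0.25) = 0.3750
  C_23 = −[(0.55)(-0.20) − (-0.40)(-0.25)] = 0.2100
  C_31 = (-0.40)(0.00) − (-0.15)(0.90) = 0.1350
  C_32 = −[(0.55)(0.00) − (-0.15)(-0.05)] = 0.0075
  C_33 = (0.55)(0.90) − (-0.40)(-0.05) = 0.4750
det(I−A) = Σ_j (I−A)_1j·C_1j = (0.55)(0.6750) + (-0.40)(0.0375) + (-0.15)(0.2350) = 0.3210
adj(I−A) = Cᵀ =
  [ 0.6750   0.3300   0.1350]
  [ 0.0375   0.3750   0.0075]
  [ 0.2350   0.2100   0.4750]
(I − A)⁻¹ = adj(I−A) / det(I−A) ≈
  [   2.1028     1.0280     0.4206]
  [   0.1168     1.1682     0.0234]
  [   0.7321     0.6542     1.4798]
x = (I − A)⁻¹ d = adj(I−A)·d / det(I−A), with det(I−A) = 0.3210:
  x_1 = (0.6750·230 + 0.3300·60 + 0.1350·260) / 0.3210 = 210.15 / 0.3210 ≈ 654.67
  x_2 = (0.0375·230 + 0.3750·60 + 0.0075·260) / 0.3210 = 33.075 / 0.3210 ≈ 103.04
  x_3 = (0.2350·230 + 0.2100·60 + 0.4750·260) / 0.3210 = 190.15 / 0.3210 ≈ 592.37

x_2 = 103.04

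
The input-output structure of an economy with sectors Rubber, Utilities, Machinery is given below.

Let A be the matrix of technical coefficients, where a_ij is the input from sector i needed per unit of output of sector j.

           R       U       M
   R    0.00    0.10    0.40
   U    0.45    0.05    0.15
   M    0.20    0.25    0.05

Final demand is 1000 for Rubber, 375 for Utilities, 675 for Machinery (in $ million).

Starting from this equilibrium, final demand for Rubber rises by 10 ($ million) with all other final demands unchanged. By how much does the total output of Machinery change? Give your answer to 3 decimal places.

Δx_M = 4.332

I − A =
  [   1.00    -0.10    -0.40]
  [  -0.45     0.95    -0.15]
  [  -0.20    -0.25     0.95]
Cofactors of I−A, C_ij = (−1)^(i+j)·(minor ij) (rows/columns in the sector order above):
  C_11 = (0.95)(0.95) − (-0.15)(-0.25) = 0.8650
  C_12 = −[(-0.45)(0.95) − (-0.15)(-0.20)] = 0.4575
  C_13 = (-0.45)(-0.25) − (0.95)(-0.20) = 0.3025
  C_21 = −[(-0.10)(0.95) − (-0.40)(-0.25)] = 0.1950
  C_22 = (1.00)(0.95) − (-0.40)(-0.20) = 0.8700
  C_23 = −[(1.00)(-0.25) − (-0.10)(-0.20)] = 0.2700
  C_31 = (-0.10)(-0.15) − (-0.40)(0.95) = 0.3950
  C_32 = −[(1.00)(-0.15) − (-0.40)(-0.45)] = 0.3300
  C_33 = (1.00)(0.95) − (-0.10)(-0.45) = 0.9050
det(I−A) = Σ_j (I−A)_1j·C_1j = (1.00)(0.8650) + (-0.10)(0.4575) + (-0.40)(0.3025) = 0.69825
adj(I−A) = Cᵀ =
  [ 0.8650   0.1950   0.3950]
  [ 0.4575   0.8700   0.3300]
  [ 0.3025   0.2700   0.9050]
(I − A)⁻¹ = adj(I−A) / det(I−A) ≈
  [   1.2388     0.2793     0.5657]
  [   0.6552     1.2460     0.4726]
  [   0.4332     0.3867     1.2961]
Δx = (I − A)⁻¹ Δd with Δd having +10 in the Rubber component and 0 elsewhere.
So Δx_M = L_MR · (+10), where L_MR = adj(I−A)_MR / det(I−A) = 0.3025 / 0.69825.
Δx_M = 0.3025 × (+10) / 0.69825 = 3.025 / 0.69825 ≈ 4.332.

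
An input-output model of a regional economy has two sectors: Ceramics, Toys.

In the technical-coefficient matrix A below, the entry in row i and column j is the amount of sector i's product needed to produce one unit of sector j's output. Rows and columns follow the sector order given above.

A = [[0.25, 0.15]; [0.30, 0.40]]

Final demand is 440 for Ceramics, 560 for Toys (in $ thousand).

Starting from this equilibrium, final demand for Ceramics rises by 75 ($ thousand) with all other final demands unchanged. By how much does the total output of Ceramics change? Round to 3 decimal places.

Δx_C = 111.111

I − A =
  [   0.75    -0.15]
  [  -0.30     0.60]
det(I−A) = (0.75)(0.60) − (-0.15)(-0.30) = 0.4050
adj(I−A) = [[0.60, 0.15], [0.30, 0.75]]
(I − A)⁻¹ = adj(I−A) / det(I−A) ≈
  [   1.4815     0.3704]
  [   0.7407     1.8519]
Δx = (I − A)⁻¹ Δd with Δd having +75 in the Ceramics component and 0 elsewhere.
So Δx_C = L_CC · (+75), where L_CC = adj(I−A)_CC / det(I−A) = 0.60 / 0.4050.
Δx_C = 0.60 × (+75) / 0.4050 = 45.00 / 0.4050 ≈ 111.111.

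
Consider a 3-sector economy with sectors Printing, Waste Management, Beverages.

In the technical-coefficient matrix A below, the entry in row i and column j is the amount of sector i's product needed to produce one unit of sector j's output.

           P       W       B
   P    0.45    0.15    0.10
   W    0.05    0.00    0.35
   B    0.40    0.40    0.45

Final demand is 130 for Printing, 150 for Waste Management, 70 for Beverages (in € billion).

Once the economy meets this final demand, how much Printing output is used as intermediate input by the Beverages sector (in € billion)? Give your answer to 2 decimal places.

z_PB = 84.97

I − A =
  [   0.55    -0.15    -0.10]
  [  -0.05     1.00    -0.35]
  [  -0.40    -0.40     0.55]
Cofactors of I−A, C_ij = (−1)^(i+j)·(minor ij) (rows/columns in the sector order above):
  C_11 = (1.00)(0.55) − (-0.35)(-0.40) = 0.4100
  C_12 = −[(-0.05)(0.55) − (-0.35)(-0.40)] = 0.1675
  C_13 = (-0.05)(-0.40) − (1.00)(-0.40) = 0.4200
  C_21 = −[(-0.15)(0.55) − (-0.10)(-0.40)] = 0.1225
  C_22 = (0.55)(0.55) − (-0.10)(-0.40) = 0.2625
  C_23 = −[(0.55)(-0.40) − (-0.15)(-0.40)] = 0.2800
  C_31 = (-0.15)(-0.35) − (-0.10)(1.00) = 0.1525
  C_32 = −[(0.55)(-0.35) − (-0.10)(-0.05)] = 0.1975
  C_33 = (0.55)(1.00) − (-0.15)(-0.05) = 0.5425
det(I−A) = Σ_j (I−A)_1j·C_1j = (0.55)(0.4100) + (-0.15)(0.1675) + (-0.10)(0.4200) = 0.158375
adj(I−A) = Cᵀ =
  [ 0.4100   0.1225   0.1525]
  [ 0.1675   0.2625   0.1975]
  [ 0.4200   0.2800   0.5425]
(I − A)⁻¹ = adj(I−A) / det(I−A) ≈
  [   2.5888     0.7735     0.9629]
  [   1.0576     1.6575     1.2470]
  [   2.6519     1.7680     3.4254]
First solve x = (I − A)⁻¹ d = adj(I−A)·d / det(I−A); in particular x_B = (0.4200·130 + 0.2800·150 + 0.5425·70) / 0.158375 = 134.575 / 0.158375 ≈ 849.7238.
Intermediate flow from P to B: z_PB = a_PB · x_B = 0.10 × 134.575 / 0.158375 = 13.4575 / 0.158375 ≈ 84.97.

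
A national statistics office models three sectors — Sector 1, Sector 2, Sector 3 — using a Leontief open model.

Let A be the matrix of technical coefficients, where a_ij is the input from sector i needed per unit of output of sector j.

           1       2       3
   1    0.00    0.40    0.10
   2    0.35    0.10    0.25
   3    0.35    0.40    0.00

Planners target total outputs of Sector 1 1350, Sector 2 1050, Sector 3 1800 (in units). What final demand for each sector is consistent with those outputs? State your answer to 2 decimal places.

d_1 = 750.00, d_2 = 22.50, d_3 = 907.50

I − A =
  [   1.00    -0.40    -0.10]
  [  -0.35     0.90    -0.25]
  [  -0.35    -0.40     1.00]
d = (I − A) x:
  d_1 = (+1.00)·1350 + (-0.40)·1050 + (-0.10)·1800 = 750.00
  d_2 = (-0.35)·1350 + (+0.90)·1050 + (-0.25)·1800 = 22.50
  d_3 = (-0.35)·1350 + (-0.40)·1050 + (+1.00)·1800 = 907.50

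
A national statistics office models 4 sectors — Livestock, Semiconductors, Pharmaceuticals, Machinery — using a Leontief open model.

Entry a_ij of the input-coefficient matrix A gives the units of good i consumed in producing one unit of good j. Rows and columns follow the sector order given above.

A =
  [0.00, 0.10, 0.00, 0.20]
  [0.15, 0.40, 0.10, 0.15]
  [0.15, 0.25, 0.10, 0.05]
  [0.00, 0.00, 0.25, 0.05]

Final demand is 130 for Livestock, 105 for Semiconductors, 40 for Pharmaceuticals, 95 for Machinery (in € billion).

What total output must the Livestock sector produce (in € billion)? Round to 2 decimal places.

I − A =
  [   1.00    -0.10     0.00    -0.20]
  [  -0.15     0.60    -0.10    -0.15]
  [  -0.15    -0.25     0.90    -0.05]
  [   0.00     0.00    -0.25     0.95]
Compute the cofactors C_ij = (−1)^(i+j)·(3×3 minor ij) of I−A; the adjugate is their transpose:
adj(I−A) = Cᵀ =
  [ 0.472375   0.096750   0.043250   0.117000]
  [ 0.146250   0.835000   0.140000   0.170000]
  [ 0.121125   0.251750   0.555750   0.094500]
  [ 0.031875   0.066250   0.146250   0.500000]
det(I−A) = Σ_j (I−A)_1j·C_1j = (1.00)(0.472375) + (-0.10)(0.146250) + (0.00)(0.121125) + (-0.20)(0.031875) = 0.451375
(I − A)⁻¹ = adj(I−A) / det(I−A) ≈
  [   1.0465     0.2143     0.0958     0.2592]
  [   0.3240     1.8499     0.3102     0.3766]
  [   0.2683     0.5577     1.2312     0.2094]
  [   0.0706     0.1468     0.3240     1.1077]
x = (I − A)⁻¹ d = adj(I−A)·d / det(I−A), with det(I−A) = 0.451375:
  x_1 = (0.472375·130 + 0.096750·105 + 0.043250·40 + 0.117000·95) / 0.451375 = 84.4125 / 0.451375 ≈ 187.01
  x_2 = (0.146250·130 + 0.835000·105 + 0.140000·40 + 0.170000·95) / 0.451375 = 128.4375 / 0.451375 ≈ 284.55
  x_3 = (0.121125·130 + 0.251750·105 + 0.555750·40 + 0.094500·95) / 0.451375 = 73.3875 / 0.451375 ≈ 162.59
  x_4 = (0.031875·130 + 0.066250·105 + 0.146250·40 + 0.500000·95) / 0.451375 = 64.45 / 0.451375 ≈ 142.79

x_1 = 187.01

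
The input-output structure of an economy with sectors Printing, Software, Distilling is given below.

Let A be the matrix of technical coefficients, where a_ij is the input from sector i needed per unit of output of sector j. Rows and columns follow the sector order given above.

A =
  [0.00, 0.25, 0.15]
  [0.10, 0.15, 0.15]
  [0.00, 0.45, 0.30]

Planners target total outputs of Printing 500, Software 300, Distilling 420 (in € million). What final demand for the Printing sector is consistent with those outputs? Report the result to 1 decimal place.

d_P = 362.0

I − A =
  [   1.00    -0.25    -0.15]
  [  -0.10     0.85    -0.15]
  [   0.00    -0.45     0.70]
d = (I − A) x:
  d_P = (+1.00)·500 + (-0.25)·300 + (-0.15)·420 = 362.0
  d_S = (-0.10)·500 + (+0.85)·300 + (-0.15)·420 = 142.0
  d_D = (+0.00)·500 + (-0.45)·300 + (+0.70)·420 = 159.0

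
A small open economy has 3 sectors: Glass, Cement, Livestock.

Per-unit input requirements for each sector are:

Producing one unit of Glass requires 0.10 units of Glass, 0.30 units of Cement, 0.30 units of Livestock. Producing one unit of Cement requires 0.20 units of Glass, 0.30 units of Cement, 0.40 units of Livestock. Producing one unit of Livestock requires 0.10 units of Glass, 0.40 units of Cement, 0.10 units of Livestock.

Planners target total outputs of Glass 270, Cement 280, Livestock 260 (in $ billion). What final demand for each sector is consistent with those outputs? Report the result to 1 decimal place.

d_G = 161.0, d_C = 11.0, d_L = 41.0

I − A =
  [   0.90    -0.20    -0.10]
  [  -0.30     0.70    -0.40]
  [  -0.30    -0.40     0.90]
d = (I − A) x:
  d_G = (+0.90)·270 + (-0.20)·280 + (-0.10)·260 = 161.0
  d_C = (-0.30)·270 + (+0.70)·280 + (-0.40)·260 = 11.0
  d_L = (-0.30)·270 + (-0.40)·280 + (+0.90)·260 = 41.0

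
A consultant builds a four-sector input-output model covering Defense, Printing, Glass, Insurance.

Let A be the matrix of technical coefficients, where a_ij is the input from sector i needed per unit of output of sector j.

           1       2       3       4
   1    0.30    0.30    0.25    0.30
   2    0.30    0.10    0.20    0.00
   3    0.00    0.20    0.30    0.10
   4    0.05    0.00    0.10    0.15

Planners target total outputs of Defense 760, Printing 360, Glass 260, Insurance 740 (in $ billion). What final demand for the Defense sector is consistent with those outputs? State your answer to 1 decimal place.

I − A =
  [   0.70    -0.30    -0.25    -0.30]
  [  -0.30     0.90    -0.20     0.00]
  [   0.00    -0.20     0.70    -0.10]
  [  -0.05     0.00    -0.10     0.85]
d = (I − A) x:
  d_1 = (+0.70)·760 + (-0.30)·360 + (-0.25)·260 + (-0.30)·740 = 137.0
  d_2 = (-0.30)·760 + (+0.90)·360 + (-0.20)·260 + (+0.00)·740 = 44.0
  d_3 = (+0.00)·760 + (-0.20)·360 + (+0.70)·260 + (-0.10)·740 = 36.0
  d_4 = (-0.05)·760 + (+0.00)·360 + (-0.10)·260 + (+0.85)·740 = 565.0

d_1 = 137.0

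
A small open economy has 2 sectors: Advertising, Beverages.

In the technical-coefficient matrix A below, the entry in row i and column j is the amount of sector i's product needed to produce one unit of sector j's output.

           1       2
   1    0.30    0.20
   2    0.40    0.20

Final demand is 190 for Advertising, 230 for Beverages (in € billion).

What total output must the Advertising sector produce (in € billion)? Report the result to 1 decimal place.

x_1 = 412.5

I − A =
  [   0.70    -0.20]
  [  -0.40     0.80]
det(I−A) = (0.70)(0.80) − (-0.20)(-0.40) = 0.4800
adj(I−A) = [[0.80, 0.20], [0.40, 0.70]]
(I − A)⁻¹ = adj(I−A) / det(I−A) ≈
  [   1.6667     0.4167]
  [   0.8333     1.4583]
x = (I − A)⁻¹ d = adj(I−A)·d / det(I−A), with det(I−A) = 0.4800:
  x_1 = (0.80·190 + 0.20·230) / 0.4800 = 198.00 / 0.4800 = 412.5
  x_2 = (0.40·190 + 0.70·230) / 0.4800 = 237.00 / 0.4800 ≈ 493.8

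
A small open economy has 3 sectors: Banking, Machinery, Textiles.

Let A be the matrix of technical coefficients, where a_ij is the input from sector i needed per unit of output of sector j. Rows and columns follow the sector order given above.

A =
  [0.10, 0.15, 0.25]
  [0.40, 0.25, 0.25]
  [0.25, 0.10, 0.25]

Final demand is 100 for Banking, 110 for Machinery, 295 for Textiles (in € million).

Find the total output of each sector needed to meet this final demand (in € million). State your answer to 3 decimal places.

I − A =
  [   0.90    -0.15    -0.25]
  [  -0.40     0.75    -0.25]
  [  -0.25    -0.10     0.75]
Cofactors of I−A, C_ij = (−1)^(i+j)·(minor ij) (rows/columns in the sector order above):
  C_11 = (0.75)(0.75) − (-0.25)(-0.10) = 0.5375
  C_12 = −[(-0.40)(0.75) − (-0.25)(-0.25)] = 0.3625
  C_13 = (-0.40)(-0.10) − (0.75)(-0.25) = 0.2275
  C_21 = −[(-0.15)(0.75) − (-0.25)(-0.10)] = 0.1375
  C_22 = (0.90)(0.75) − (-0.25)(-0.25) = 0.6125
  C_23 = −[(0.90)(-0.10) − (-0.15)(-0.25)] = 0.1275
  C_31 = (-0.15)(-0.25) − (-0.25)(0.75) = 0.2250
  C_32 = −[(0.90)(-0.25) − (-0.25)(-0.40)] = 0.3250
  C_33 = (0.90)(0.75) − (-0.15)(-0.40) = 0.6150
det(I−A) = Σ_j (I−A)_1j·C_1j = (0.90)(0.5375) + (-0.15)(0.3625) + (-0.25)(0.2275) = 0.3725
adj(I−A) = Cᵀ =
  [ 0.5375   0.1375   0.2250]
  [ 0.3625   0.6125   0.3250]
  [ 0.2275   0.1275   0.6150]
(I − A)⁻¹ = adj(I−A) / det(I−A) ≈
  [   1.4430     0.3691     0.6040]
  [   0.9732     1.6443     0.8725]
  [   0.6107     0.3423     1.6510]
x = (I − A)⁻¹ d = adj(I−A)·d / det(I−A), with det(I−A) = 0.3725:
  x_B = (0.5375·100 + 0.1375·110 + 0.2250·295) / 0.3725 = 135.25 / 0.3725 ≈ 363.087
  x_M = (0.3625·100 + 0.6125·110 + 0.3250·295) / 0.3725 = 199.50 / 0.3725 ≈ 535.570
  x_T = (0.2275·100 + 0.1275·110 + 0.6150·295) / 0.3725 = 218.20 / 0.3725 ≈ 585.772

x_B = 363.087, x_M = 535.570, x_T = 585.772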